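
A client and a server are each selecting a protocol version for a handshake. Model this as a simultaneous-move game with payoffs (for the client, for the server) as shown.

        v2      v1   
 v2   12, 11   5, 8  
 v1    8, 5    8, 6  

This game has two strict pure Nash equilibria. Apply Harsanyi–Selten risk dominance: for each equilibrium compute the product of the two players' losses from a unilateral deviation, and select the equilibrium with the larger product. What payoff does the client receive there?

12

At both v2: the client loses 12 − 8 = 4 by deviating; the server loses 11 − 8 = 3. Product = 4·3 = 12.
At both v1: the client loses 8 − 5 = 3 by deviating; the server loses 6 − 5 = 1. Product = 3·1 = 3.
12 > 3, so both v2 is risk-dominant. The client's payoff there is 12.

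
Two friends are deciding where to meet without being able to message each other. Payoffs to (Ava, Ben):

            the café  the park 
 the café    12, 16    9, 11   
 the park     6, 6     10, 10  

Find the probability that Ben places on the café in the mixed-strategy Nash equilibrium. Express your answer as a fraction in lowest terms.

Ben's mix q on the café must make Ava indifferent between the café and the park.
Ava's payoff from the café: 12q + 9(1−q). From the park: 6q + 10(1−q).
Set equal: 6q = 1(1−q) → q = 1/7.

1/7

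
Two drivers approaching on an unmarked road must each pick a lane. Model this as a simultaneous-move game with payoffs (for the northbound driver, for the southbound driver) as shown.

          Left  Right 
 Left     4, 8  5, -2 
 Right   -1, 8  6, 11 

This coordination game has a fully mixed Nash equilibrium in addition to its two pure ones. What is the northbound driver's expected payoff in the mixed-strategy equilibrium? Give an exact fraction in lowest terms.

The southbound driver mixes with probability q on Left, chosen so the northbound driver is indifferent: 4q + 5(1−q) = (-1)q + 6(1−q) gives q = 1/6.
The northbound driver's expected payoff (from either row, since indifferent) is 4·1/6 + 5·5/6 = 29/6.

29/6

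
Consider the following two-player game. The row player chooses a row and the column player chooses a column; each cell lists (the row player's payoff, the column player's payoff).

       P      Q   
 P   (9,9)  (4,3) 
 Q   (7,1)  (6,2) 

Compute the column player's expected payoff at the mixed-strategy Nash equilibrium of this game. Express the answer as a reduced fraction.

The row player mixes with probability p on P, chosen so the column player is indifferent: 9p + 1(1−p) = 3p + 2(1−p) gives p = 1/7.
The column player's expected payoff is 9·1/7 + 1·6/7 = 15/7.

15/7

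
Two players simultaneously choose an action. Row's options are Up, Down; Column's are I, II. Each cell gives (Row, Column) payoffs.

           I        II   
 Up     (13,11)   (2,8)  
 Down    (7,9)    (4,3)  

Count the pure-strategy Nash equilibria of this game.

(Up, I): Row gets 13 (best alternative 7); Column gets 11 (best alternative 8). Neither deviates — NE.
(Down, II) is not a NE: Column would switch to I (9 > 3).
No other cell survives both best-response checks, so there is 1 pure NE.

1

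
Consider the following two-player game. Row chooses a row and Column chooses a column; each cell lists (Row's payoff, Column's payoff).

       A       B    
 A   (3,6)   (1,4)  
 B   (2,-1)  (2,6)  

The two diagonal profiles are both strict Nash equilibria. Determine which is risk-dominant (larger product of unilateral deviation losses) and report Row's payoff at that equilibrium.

2

At both A: Row loses 3 − 2 = 1 by deviating; Column loses 6 − 4 = 2. Product = 1·2 = 2.
At both B: Row loses 2 − 1 = 1 by deviating; Column loses 6 − (-1) = 7. Product = 1·7 = 7.
7 > 2, so both B is risk-dominant. Row's payoff there is 2.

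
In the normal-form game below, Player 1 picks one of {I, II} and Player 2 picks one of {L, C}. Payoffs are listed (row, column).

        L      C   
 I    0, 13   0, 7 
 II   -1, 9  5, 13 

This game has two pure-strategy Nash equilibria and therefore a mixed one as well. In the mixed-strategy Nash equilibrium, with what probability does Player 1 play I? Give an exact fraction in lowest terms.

Player 1's mix p on I must make Player 2 indifferent between L and C.
Player 2's payoff from L: 13p + 9(1−p). From C: 7p + 13(1−p).
Set equal: 6p = 4(1−p) → p = 4/10 = 2/5.

2/5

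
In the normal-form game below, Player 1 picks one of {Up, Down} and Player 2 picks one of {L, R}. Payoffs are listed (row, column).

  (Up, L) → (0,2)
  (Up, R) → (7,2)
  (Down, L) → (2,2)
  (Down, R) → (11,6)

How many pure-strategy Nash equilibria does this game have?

(Down, R): Player 1 gets 11 (best alternative 7); Player 2 gets 6 (best alternative 2). Neither deviates — NE.
(Up, L) is not a NE: Player 1 would switch to Down (2 > 0).
No other cell survives both best-response checks, so there is 1 pure NE.

1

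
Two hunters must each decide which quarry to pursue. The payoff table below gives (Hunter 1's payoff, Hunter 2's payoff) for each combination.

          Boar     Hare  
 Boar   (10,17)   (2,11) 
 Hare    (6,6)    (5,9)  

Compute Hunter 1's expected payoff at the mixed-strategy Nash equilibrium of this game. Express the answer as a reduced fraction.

Hunter 2 mixes with probability q on Boar, chosen so Hunter 1 is indifferent: 10q + 2(1−q) = 6q + 5(1−q) gives q = 3/7.
Hunter 1's expected payoff (from either row, since indifferent) is 10·3/7 + 2·4/7 = 38/7.

38/7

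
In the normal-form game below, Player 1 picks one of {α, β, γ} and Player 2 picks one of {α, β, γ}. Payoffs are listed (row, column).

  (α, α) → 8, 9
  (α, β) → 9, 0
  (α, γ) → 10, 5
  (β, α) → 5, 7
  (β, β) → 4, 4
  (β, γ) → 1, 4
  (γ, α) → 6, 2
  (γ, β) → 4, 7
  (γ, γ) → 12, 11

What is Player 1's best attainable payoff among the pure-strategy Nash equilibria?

12

Both α is a pure NE (Player 1: 8 ≥ 6; Player 2: 9 ≥ 5). Player 1 gets 8.
Both γ is a pure NE (Player 1: 12 ≥ 10; Player 2: 11 ≥ 7). Player 1 gets 12.
Every other cell has a profitable deviation for at least one player. Highest of {8, 12} is 12.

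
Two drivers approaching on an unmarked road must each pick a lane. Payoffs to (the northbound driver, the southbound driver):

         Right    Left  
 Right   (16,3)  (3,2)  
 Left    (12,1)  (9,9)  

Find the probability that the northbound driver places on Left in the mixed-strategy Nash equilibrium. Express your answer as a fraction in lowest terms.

The northbound driver's mix p on Right must make the southbound driver indifferent between Right and Left.
The southbound driver's payoff from Right: 3p + 1(1−p). From Left: 2p + 9(1−p).
Set equal: 1p = 8(1−p) → p = 8/9.
Probability on Left is 1 − 8/9 = 1/9.

1/9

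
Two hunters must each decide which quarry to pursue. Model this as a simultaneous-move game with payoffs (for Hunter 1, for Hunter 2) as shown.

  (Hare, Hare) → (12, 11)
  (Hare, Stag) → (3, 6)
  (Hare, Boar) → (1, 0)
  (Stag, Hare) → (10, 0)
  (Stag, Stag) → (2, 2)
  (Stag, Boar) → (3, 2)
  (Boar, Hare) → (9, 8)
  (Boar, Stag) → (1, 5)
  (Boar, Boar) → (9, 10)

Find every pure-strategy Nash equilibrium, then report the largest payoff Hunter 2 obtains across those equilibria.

Both Hare is a pure NE (Hunter 1: 12 ≥ 10; Hunter 2: 11 ≥ 6). Hunter 2 gets 11.
Both Boar is a pure NE (Hunter 1: 9 ≥ 3; Hunter 2: 10 ≥ 8). Hunter 2 gets 10.
Every other cell has a profitable deviation for at least one player. Highest of {11, 10} is 11.

11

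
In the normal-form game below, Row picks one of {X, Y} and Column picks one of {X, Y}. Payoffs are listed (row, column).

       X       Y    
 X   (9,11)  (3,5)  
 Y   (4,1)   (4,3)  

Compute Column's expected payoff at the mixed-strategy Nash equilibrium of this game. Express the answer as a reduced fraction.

7/2

Row mixes with probability p on X, chosen so Column is indifferent: 11p + 1(1−p) = 5p + 3(1−p) gives p = 1/4.
Column's expected payoff is 11·1/4 + 1·3/4 = 7/2.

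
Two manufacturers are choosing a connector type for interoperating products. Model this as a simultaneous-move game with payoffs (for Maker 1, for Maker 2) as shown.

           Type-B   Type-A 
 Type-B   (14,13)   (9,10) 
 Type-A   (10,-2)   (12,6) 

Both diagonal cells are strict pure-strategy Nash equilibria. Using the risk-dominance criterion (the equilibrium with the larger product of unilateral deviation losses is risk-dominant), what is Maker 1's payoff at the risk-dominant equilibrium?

12

At both Type-B: Maker 1 loses 14 − 10 = 4 by deviating; Maker 2 loses 13 − 10 = 3. Product = 4·3 = 12.
At both Type-A: Maker 1 loses 12 − 9 = 3 by deviating; Maker 2 loses 6 − (-2) = 8. Product = 3·8 = 24.
24 > 12, so both Type-A is risk-dominant. Maker 1's payoff there is 12.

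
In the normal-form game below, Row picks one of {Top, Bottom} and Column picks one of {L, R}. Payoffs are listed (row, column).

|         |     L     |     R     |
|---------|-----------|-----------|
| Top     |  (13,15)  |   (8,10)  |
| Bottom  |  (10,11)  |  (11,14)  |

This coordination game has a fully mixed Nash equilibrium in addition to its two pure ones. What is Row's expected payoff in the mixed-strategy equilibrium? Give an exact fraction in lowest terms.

21/2

Column mixes with probability q on L, chosen so Row is indifferent: 13q + 8(1−q) = 10q + 11(1−q) gives q = 1/2.
Row's expected payoff (from either row, since indifferent) is 13·1/2 + 8·1/2 = 21/2.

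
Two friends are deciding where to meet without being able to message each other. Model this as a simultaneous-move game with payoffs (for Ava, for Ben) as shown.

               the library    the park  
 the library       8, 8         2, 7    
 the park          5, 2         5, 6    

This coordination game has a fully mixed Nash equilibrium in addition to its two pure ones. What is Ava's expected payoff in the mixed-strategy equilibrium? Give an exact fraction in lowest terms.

Ben mixes with probability q on the library, chosen so Ava is indifferent: 8q + 2(1−q) = 5q + 5(1−q) gives q = 1/2.
Ava's expected payoff (from either row, since indifferent) is 8·1/2 + 2·1/2 = 5.

5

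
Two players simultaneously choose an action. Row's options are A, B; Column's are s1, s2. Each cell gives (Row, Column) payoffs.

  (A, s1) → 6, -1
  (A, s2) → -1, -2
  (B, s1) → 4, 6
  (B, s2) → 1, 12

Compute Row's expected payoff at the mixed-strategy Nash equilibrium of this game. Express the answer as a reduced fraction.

Column mixes with probability q on s1, chosen so Row is indifferent: 6q + (-1)(1−q) = 4q + 1(1−q) gives q = 1/2.
Row's expected payoff (from either row, since indifferent) is 6·1/2 + (-1)·1/2 = 5/2.

5/2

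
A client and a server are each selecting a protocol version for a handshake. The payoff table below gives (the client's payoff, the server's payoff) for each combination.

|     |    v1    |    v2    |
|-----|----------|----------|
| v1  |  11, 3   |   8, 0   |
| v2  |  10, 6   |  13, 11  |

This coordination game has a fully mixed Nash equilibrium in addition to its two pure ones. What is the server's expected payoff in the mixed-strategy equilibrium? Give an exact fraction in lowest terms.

The client mixes with probability p on v1, chosen so the server is indifferent: 3p + 6(1−p) = 0p + 11(1−p) gives p = 5/8.
The server's expected payoff is 3·5/8 + 6·3/8 = 33/8.

33/8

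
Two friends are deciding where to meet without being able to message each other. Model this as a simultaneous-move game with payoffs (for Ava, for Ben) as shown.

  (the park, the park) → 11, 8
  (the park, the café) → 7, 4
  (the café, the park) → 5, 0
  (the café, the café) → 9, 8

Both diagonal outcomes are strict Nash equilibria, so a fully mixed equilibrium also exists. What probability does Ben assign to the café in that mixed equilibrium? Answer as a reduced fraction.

Ben's mix q on the park must make Ava indifferent between the park and the café.
Ava's payoff from the park: 11q + 7(1−q). From the café: 5q + 9(1−q).
Set equal: 6q = 2(1−q) → q = 2/8 = 1/4.
Probability on the café is 1 − 1/4 = 3/4.

3/4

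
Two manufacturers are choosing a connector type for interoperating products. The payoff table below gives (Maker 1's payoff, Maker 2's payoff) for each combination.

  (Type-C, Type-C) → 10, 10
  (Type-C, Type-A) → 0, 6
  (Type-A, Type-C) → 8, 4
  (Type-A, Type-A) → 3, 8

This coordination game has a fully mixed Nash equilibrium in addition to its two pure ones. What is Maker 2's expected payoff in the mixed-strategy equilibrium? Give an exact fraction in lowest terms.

7

Maker 1 mixes with probability p on Type-C, chosen so Maker 2 is indifferent: 10p + 4(1−p) = 6p + 8(1−p) gives p = 1/2.
Maker 2's expected payoff is 10·1/2 + 4·1/2 = 7.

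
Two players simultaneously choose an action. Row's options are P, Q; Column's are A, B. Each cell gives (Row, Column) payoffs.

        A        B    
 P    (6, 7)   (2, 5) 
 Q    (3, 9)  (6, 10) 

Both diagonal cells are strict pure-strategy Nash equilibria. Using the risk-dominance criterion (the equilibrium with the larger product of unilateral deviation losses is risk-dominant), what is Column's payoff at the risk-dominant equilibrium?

At (P, A): Row loses 6 − 3 = 3 by deviating; Column loses 7 − 5 = 2. Product = 3·2 = 6.
At (Q, B): Row loses 6 − 2 = 4 by deviating; Column loses 10 − 9 = 1. Product = 4·1 = 4.
6 > 4, so (P, A) is risk-dominant. Column's payoff there is 7.

7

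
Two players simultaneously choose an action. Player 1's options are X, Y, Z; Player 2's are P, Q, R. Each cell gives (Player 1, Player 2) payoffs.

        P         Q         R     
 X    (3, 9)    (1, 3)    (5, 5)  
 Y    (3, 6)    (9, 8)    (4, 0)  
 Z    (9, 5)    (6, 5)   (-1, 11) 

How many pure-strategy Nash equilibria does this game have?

(Y, Q): Player 1 gets 9 (best alternative 6); Player 2 gets 8 (best alternative 6). Neither deviates — NE.
(Z, R) is not a NE: Player 1 would switch to X (5 > -1).
No other cell survives both best-response checks, so there is 1 pure NE.

1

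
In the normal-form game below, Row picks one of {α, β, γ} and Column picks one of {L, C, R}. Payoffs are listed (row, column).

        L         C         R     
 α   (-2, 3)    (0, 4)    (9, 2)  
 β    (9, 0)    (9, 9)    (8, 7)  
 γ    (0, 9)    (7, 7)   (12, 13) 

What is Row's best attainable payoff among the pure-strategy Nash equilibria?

(β, C) is a pure NE (Row: 9 ≥ 7; Column: 9 ≥ 7). Row gets 9.
(γ, R) is a pure NE (Row: 12 ≥ 9; Column: 13 ≥ 9). Row gets 12.
Every other cell has a profitable deviation for at least one player. Highest of {9, 12} is 12.

12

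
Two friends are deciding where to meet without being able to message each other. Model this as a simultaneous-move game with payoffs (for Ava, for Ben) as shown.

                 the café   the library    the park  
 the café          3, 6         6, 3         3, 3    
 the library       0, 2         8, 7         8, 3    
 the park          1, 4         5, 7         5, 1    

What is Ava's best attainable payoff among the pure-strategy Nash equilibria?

Both the café is a pure NE (Ava: 3 ≥ 1; Ben: 6 ≥ 3). Ava gets 3.
Both the library is a pure NE (Ava: 8 ≥ 6; Ben: 7 ≥ 3). Ava gets 8.
Every other cell has a profitable deviation for at least one player. Highest of {3, 8} is 8.

8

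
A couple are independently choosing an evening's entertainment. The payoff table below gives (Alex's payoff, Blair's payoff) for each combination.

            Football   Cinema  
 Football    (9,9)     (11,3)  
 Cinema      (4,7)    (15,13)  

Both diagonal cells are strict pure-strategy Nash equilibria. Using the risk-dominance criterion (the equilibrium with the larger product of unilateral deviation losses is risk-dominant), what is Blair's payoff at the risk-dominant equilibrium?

At both Football: Alex loses 9 − 4 = 5 by deviating; Blair loses 9 − 3 = 6. Product = 5·6 = 30.
At both Cinema: Alex loses 15 − 11 = 4 by deviating; Blair loses 13 − 7 = 6. Product = 4·6 = 24.
30 > 24, so both Football is risk-dominant. Blair's payoff there is 9.

9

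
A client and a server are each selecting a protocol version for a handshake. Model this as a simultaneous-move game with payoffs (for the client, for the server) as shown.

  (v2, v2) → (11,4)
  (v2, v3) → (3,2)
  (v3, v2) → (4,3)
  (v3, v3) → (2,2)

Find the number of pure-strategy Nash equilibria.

Both v2: the client gets 11 (best alternative 4); the server gets 4 (best alternative 2). Neither deviates — NE.
Both v3 is not a NE: the client would switch to v2 (3 > 2).
No other cell survives both best-response checks, so there is 1 pure NE.

1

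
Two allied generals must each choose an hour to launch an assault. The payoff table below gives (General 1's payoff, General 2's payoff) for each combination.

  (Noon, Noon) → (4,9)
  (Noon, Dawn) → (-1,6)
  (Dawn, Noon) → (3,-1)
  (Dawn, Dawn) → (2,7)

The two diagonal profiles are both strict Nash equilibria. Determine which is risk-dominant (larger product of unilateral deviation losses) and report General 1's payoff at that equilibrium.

2

At both Noon: General 1 loses 4 − 3 = 1 by deviating; General 2 loses 9 − 6 = 3. Product = 1·3 = 3.
At both Dawn: General 1 loses 2 − (-1) = 3 by deviating; General 2 loses 7 − (-1) = 8. Product = 3·8 = 24.
24 > 3, so both Dawn is risk-dominant. General 1's payoff there is 2.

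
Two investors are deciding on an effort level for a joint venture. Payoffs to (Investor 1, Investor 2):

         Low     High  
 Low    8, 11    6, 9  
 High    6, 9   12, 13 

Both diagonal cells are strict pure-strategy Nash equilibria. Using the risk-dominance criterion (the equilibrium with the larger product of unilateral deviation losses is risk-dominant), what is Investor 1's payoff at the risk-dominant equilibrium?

12

At both Low: Investor 1 loses 8 − 6 = 2 by deviating; Investor 2 loses 11 − 9 = 2. Product = 2·2 = 4.
At both High: Investor 1 loses 12 − 6 = 6 by deviating; Investor 2 loses 13 − 9 = 4. Product = 6·4 = 24.
24 > 4, so both High is risk-dominant. Investor 1's payoff there is 12.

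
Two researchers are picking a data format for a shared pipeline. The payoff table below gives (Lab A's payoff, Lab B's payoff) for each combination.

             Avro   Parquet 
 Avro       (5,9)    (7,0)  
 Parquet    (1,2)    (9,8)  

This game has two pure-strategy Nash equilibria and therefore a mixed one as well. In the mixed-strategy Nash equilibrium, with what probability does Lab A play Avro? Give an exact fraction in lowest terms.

Lab A's mix p on Avro must make Lab B indifferent between Avro and Parquet.
Lab B's payoff from Avro: 9p + 2(1−p). From Parquet: 0p + 8(1−p).
Set equal: 9p = 6(1−p) → p = 6/15 = 2/5.

2/5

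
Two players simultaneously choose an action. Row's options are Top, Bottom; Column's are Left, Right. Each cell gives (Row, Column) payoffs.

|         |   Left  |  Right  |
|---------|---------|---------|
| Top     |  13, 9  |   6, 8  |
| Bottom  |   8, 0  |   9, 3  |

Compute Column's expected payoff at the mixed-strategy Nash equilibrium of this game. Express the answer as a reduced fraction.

Row mixes with probability p on Top, chosen so Column is indifferent: 9p + 0(1−p) = 8p + 3(1−p) gives p = 3/4.
Column's expected payoff is 9·3/4 + 0·1/4 = 27/4.

27/4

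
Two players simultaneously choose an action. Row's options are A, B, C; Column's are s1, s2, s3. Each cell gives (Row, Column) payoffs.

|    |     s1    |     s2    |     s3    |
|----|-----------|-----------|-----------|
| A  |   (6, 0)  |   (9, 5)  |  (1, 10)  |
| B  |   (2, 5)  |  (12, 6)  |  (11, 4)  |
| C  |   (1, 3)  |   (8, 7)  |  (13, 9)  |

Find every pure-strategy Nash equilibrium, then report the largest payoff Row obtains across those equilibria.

13

(B, s2) is a pure NE (Row: 12 ≥ 9; Column: 6 ≥ 5). Row gets 12.
(C, s3) is a pure NE (Row: 13 ≥ 11; Column: 9 ≥ 7). Row gets 13.
Every other cell has a profitable deviation for at least one player. Highest of {12, 13} is 13.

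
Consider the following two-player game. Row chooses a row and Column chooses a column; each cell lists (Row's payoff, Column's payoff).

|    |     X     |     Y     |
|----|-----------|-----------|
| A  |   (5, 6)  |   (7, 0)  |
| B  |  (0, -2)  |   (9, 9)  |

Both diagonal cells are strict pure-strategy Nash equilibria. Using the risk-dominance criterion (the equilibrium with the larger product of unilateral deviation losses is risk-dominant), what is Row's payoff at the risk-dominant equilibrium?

5

At (A, X): Row loses 5 − 0 = 5 by deviating; Column loses 6 − 0 = 6. Product = 5·6 = 30.
At (B, Y): Row loses 9 − 7 = 2 by deviating; Column loses 9 − (-2) = 11. Product = 2·11 = 22.
30 > 22, so (A, X) is risk-dominant. Row's payoff there is 5.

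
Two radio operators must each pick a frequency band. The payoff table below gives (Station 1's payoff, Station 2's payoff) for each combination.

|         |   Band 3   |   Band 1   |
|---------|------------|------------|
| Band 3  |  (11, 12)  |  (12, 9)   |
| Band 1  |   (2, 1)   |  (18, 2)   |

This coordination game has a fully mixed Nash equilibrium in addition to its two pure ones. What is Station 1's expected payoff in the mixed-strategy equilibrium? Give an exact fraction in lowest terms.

Station 2 mixes with probability q on Band 3, chosen so Station 1 is indifferent: 11q + 12(1−q) = 2q + 18(1−q) gives q = 2/5.
Station 1's expected payoff (from either row, since indifferent) is 11·2/5 + 12·3/5 = 58/5.

58/5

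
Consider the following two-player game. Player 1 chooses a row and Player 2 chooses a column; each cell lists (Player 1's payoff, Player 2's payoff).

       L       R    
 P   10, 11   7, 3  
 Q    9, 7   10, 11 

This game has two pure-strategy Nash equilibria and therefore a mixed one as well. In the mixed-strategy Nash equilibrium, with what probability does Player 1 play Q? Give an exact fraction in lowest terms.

2/3

Player 1's mix p on P must make Player 2 indifferent between L and R.
Player 2's payoff from L: 11p + 7(1−p). From R: 3p + 11(1−p).
Set equal: 8p = 4(1−p) → p = 4/12 = 1/3.
Probability on Q is 1 − 1/3 = 2/3.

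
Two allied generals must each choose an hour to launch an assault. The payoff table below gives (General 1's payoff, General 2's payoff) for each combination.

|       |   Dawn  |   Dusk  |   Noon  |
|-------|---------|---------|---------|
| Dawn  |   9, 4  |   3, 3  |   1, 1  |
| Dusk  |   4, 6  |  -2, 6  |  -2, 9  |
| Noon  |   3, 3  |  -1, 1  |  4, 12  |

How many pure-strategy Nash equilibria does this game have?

2

Both Dawn: General 1 gets 9 (best alternative 4); General 2 gets 4 (best alternative 3). Neither deviates — NE.
Both Noon: General 1 gets 4 (best alternative 1); General 2 gets 12 (best alternative 3). Neither deviates — NE.
Both Dusk is not a NE: General 1 would switch to Dawn (3 > -2).
No other cell survives both best-response checks, so there are 2 pure NE.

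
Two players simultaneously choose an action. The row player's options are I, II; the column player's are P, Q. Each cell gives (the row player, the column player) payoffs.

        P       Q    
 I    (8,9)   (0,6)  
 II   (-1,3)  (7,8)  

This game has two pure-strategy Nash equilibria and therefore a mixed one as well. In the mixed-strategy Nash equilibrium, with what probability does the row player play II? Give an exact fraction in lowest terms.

The row player's mix p on I must make the column player indifferent between P and Q.
The column player's payoff from P: 9p + 3(1−p). From Q: 6p + 8(1−p).
Set equal: 3p = 5(1−p) → p = 5/8.
Probability on II is 1 − 5/8 = 3/8.

3/8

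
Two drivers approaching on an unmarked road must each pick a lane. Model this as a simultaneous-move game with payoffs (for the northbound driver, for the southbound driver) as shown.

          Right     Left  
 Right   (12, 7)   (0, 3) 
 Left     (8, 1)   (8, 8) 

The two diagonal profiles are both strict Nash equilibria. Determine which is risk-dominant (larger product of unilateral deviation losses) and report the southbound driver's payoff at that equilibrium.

8

At both Right: the northbound driver loses 12 − 8 = 4 by deviating; the southbound driver loses 7 − 3 = 4. Product = 4·4 = 16.
At both Left: the northbound driver loses 8 − 0 = 8 by deviating; the southbound driver loses 8 − 1 = 7. Product = 8·7 = 56.
56 > 16, so both Left is risk-dominant. The southbound driver's payoff there is 8.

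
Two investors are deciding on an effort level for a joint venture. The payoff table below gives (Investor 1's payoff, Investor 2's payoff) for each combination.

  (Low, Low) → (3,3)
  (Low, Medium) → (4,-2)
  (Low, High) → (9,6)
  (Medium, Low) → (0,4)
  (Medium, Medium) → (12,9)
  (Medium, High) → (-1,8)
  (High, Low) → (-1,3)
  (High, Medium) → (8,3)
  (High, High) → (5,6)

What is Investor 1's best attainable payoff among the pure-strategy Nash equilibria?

(Low, High) is a pure NE (Investor 1: 9 ≥ 5; Investor 2: 6 ≥ 3). Investor 1 gets 9.
Both Medium is a pure NE (Investor 1: 12 ≥ 8; Investor 2: 9 ≥ 8). Investor 1 gets 12.
Every other cell has a profitable deviation for at least one player. Highest of {9, 12} is 12.

12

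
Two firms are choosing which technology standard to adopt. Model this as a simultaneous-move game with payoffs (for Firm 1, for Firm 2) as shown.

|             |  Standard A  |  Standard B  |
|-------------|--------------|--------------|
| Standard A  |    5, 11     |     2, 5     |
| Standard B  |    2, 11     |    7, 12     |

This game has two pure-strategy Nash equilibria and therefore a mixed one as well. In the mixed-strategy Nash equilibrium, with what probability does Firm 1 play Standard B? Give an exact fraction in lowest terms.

Firm 1's mix p on Standard A must make Firm 2 indifferent between Standard A and Standard B.
Firm 2's payoff from Standard A: 11p + 11(1−p). From Standard B: 5p + 12(1−p).
Set equal: 6p = 1(1−p) → p = 1/7.
Probability on Standard B is 1 − 1/7 = 6/7.

6/7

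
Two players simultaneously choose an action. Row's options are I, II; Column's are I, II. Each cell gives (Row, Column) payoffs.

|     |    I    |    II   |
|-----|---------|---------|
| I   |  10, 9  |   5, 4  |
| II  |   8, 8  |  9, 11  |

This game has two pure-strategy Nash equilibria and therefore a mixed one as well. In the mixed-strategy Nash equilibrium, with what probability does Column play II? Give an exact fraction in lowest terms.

Column's mix q on I must make Row indifferent between I and II.
Row's payoff from I: 10q + 5(1−q). From II: 8q + 9(1−q).
Set equal: 2q = 4(1−q) → q = 4/6 = 2/3.
Probability on II is 1 − 2/3 = 1/3.

1/3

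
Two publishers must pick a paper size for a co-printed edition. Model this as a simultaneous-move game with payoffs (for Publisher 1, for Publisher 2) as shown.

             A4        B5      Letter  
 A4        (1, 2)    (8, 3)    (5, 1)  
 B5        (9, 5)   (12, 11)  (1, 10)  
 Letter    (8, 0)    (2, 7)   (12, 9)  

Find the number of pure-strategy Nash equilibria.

Both B5: Publisher 1 gets 12 (best alternative 8); Publisher 2 gets 11 (best alternative 10). Neither deviates — NE.
Both Letter: Publisher 1 gets 12 (best alternative 5); Publisher 2 gets 9 (best alternative 7). Neither deviates — NE.
Both A4 is not a NE: Publisher 1 would switch to B5 (9 > 1).
No other cell survives both best-response checks, so there are 2 pure NE.

2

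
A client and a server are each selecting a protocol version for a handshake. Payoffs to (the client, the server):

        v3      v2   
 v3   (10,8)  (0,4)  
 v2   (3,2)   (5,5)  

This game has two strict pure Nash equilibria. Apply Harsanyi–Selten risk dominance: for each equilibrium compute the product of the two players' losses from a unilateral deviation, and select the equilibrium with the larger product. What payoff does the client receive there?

10

At both v3: the client loses 10 − 3 = 7 by deviating; the server loses 8 − 4 = 4. Product = 7·4 = 28.
At both v2: the client loses 5 − 0 = 5 by deviating; the server loses 5 − 2 = 3. Product = 5·3 = 15.
28 > 15, so both v3 is risk-dominant. The client's payoff there is 10.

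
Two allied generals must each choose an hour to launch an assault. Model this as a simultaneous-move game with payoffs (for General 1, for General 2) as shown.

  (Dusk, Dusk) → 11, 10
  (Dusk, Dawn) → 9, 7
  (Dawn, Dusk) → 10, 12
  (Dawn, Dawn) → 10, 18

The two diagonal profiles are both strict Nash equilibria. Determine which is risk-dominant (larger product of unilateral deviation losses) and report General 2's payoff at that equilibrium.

18

At both Dusk: General 1 loses 11 − 10 = 1 by deviating; General 2 loses 10 − 7 = 3. Product = 1·3 = 3.
At both Dawn: General 1 loses 10 − 9 = 1 by deviating; General 2 loses 18 − 12 = 6. Product = 1·6 = 6.
6 > 3, so both Dawn is risk-dominant. General 2's payoff there is 18.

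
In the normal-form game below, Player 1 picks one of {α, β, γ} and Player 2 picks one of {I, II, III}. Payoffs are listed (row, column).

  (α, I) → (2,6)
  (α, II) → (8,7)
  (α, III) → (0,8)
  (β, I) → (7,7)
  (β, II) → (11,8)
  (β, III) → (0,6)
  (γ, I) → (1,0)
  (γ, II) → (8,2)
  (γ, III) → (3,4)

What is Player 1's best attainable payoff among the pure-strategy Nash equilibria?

(β, II) is a pure NE (Player 1: 11 ≥ 8; Player 2: 8 ≥ 7). Player 1 gets 11.
(γ, III) is a pure NE (Player 1: 3 ≥ 0; Player 2: 4 ≥ 2). Player 1 gets 3.
Every other cell has a profitable deviation for at least one player. Highest of {11, 3} is 11.

11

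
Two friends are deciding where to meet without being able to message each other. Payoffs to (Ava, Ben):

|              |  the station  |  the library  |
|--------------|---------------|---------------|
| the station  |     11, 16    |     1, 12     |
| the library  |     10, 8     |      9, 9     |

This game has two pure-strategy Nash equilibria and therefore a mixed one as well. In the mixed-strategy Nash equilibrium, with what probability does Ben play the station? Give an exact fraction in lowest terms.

Ben's mix q on the station must make Ava indifferent between the station and the library.
Ava's payoff from the station: 11q + 1(1−q). From the library: 10q + 9(1−q).
Set equal: 1q = 8(1−q) → q = 8/9.

8/9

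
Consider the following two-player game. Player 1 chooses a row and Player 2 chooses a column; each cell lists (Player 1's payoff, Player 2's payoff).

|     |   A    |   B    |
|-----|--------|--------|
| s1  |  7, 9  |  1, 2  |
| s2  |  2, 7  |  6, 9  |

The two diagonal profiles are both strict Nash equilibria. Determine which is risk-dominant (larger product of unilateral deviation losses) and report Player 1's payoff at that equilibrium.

At (s1, A): Player 1 loses 7 − 2 = 5 by deviating; Player 2 loses 9 − 2 = 7. Product = 5·7 = 35.
At (s2, B): Player 1 loses 6 − 1 = 5 by deviating; Player 2 loses 9 − 7 = 2. Product = 5·2 = 10.
35 > 10, so (s1, A) is risk-dominant. Player 1's payoff there is 7.

7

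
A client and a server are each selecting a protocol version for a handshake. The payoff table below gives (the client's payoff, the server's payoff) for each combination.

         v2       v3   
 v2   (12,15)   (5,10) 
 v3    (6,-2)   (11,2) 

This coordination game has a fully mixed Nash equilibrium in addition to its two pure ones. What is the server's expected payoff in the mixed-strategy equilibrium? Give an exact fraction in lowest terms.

The client mixes with probability p on v2, chosen so the server is indifferent: 15p + (-2)(1−p) = 10p + 2(1−p) gives p = 4/9.
The server's expected payoff is 15·4/9 + (-2)·5/9 = 50/9.

50/9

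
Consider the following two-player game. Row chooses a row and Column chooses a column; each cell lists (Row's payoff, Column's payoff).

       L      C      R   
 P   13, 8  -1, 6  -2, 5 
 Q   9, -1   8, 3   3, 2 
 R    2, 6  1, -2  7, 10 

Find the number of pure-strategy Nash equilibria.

(P, L): Row gets 13 (best alternative 9); Column gets 8 (best alternative 6). Neither deviates — NE.
(Q, C): Row gets 8 (best alternative 1); Column gets 3 (best alternative 2). Neither deviates — NE.
(R, R): Row gets 7 (best alternative 3); Column gets 10 (best alternative 6). Neither deviates — NE.
(P, R) is not a NE: Row would switch to R (7 > -2).
No other cell survives both best-response checks, so there are 3 pure NE.

3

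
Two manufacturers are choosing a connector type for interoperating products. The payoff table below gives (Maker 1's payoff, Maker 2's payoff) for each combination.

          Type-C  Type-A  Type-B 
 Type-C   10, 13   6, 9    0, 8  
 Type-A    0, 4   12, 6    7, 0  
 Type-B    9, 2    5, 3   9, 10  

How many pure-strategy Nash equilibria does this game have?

Both Type-C: Maker 1 gets 10 (best alternative 9); Maker 2 gets 13 (best alternative 9). Neither deviates — NE.
Both Type-A: Maker 1 gets 12 (best alternative 6); Maker 2 gets 6 (best alternative 4). Neither deviates — NE.
Both Type-B: Maker 1 gets 9 (best alternative 7); Maker 2 gets 10 (best alternative 3). Neither deviates — NE.
(Type-C, Type-A) is not a NE: Maker 1 would switch to Type-A (12 > 6).
No other cell survives both best-response checks, so there are 3 pure NE.

3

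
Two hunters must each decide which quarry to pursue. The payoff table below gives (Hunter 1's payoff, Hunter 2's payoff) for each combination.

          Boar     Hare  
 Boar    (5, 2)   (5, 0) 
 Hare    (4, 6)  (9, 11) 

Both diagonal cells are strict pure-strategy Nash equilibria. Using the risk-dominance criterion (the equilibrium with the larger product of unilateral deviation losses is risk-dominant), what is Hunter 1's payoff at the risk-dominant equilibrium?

At both Boar: Hunter 1 loses 5 − 4 = 1 by deviating; Hunter 2 loses 2 − 0 = 2. Product = 1·2 = 2.
At both Hare: Hunter 1 loses 9 − 5 = 4 by deviating; Hunter 2 loses 11 − 6 = 5. Product = 4·5 = 20.
20 > 2, so both Hare is risk-dominant. Hunter 1's payoff there is 9.

9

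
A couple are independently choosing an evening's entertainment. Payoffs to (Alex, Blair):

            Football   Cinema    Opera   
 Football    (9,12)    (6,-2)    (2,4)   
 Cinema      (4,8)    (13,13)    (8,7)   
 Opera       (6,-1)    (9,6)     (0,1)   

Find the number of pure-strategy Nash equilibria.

2

Both Football: Alex gets 9 (best alternative 6); Blair gets 12 (best alternative 4). Neither deviates — NE.
Both Cinema: Alex gets 13 (best alternative 9); Blair gets 13 (best alternative 8). Neither deviates — NE.
Both Opera is not a NE: Alex would switch to Cinema (8 > 0).
No other cell survives both best-response checks, so there are 2 pure NE.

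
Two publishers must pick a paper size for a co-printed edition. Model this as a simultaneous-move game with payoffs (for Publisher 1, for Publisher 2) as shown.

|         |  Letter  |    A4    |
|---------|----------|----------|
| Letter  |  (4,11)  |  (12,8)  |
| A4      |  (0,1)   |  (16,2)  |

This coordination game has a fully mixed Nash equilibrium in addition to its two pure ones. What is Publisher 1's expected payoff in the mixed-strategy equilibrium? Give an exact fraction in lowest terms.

Publisher 2 mixes with probability q on Letter, chosen so Publisher 1 is indifferent: 4q + 12(1−q) = 0q + 16(1−q) gives q = 1/2.
Publisher 1's expected payoff (from either row, since indifferent) is 4·1/2 + 12·1/2 = 8.

8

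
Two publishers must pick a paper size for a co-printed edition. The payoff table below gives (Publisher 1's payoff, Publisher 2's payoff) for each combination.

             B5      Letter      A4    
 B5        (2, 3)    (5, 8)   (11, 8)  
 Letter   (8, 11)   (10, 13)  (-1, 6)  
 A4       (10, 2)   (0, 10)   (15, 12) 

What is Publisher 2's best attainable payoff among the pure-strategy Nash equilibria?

13

Both Letter is a pure NE (Publisher 1: 10 ≥ 5; Publisher 2: 13 ≥ 11). Publisher 2 gets 13.
Both A4 is a pure NE (Publisher 1: 15 ≥ 11; Publisher 2: 12 ≥ 10). Publisher 2 gets 12.
Every other cell has a profitable deviation for at least one player. Highest of {13, 12} is 13.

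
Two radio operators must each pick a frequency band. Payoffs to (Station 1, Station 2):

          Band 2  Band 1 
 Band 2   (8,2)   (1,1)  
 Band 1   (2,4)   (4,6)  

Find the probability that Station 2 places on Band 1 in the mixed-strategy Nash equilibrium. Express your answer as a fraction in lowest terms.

Station 2's mix q on Band 2 must make Station 1 indifferent between Band 2 and Band 1.
Station 1's payoff from Band 2: 8q + 1(1−q). From Band 1: 2q + 4(1−q).
Set equal: 6q = 3(1−q) → q = 3/9 = 1/3.
Probability on Band 1 is 1 − 1/3 = 2/3.

2/3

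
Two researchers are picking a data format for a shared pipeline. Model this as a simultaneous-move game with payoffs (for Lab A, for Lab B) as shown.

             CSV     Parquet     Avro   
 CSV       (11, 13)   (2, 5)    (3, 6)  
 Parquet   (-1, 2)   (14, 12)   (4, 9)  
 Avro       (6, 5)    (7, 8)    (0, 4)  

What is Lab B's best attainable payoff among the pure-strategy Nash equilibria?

Both CSV is a pure NE (Lab A: 11 ≥ 6; Lab B: 13 ≥ 6). Lab B gets 13.
Both Parquet is a pure NE (Lab A: 14 ≥ 7; Lab B: 12 ≥ 9). Lab B gets 12.
Every other cell has a profitable deviation for at least one player. Highest of {13, 12} is 13.

13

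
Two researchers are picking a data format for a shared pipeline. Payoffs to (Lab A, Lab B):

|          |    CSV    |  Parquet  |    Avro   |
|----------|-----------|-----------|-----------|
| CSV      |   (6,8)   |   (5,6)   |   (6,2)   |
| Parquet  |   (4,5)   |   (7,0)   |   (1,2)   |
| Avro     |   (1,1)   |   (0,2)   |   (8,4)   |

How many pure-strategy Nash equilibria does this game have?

2

Both CSV: Lab A gets 6 (best alternative 4); Lab B gets 8 (best alternative 6). Neither deviates — NE.
Both Avro: Lab A gets 8 (best alternative 6); Lab B gets 4 (best alternative 2). Neither deviates — NE.
Both Parquet is not a NE: Lab B would switch to CSV (5 > 0).
No other cell survives both best-response checks, so there are 2 pure NE.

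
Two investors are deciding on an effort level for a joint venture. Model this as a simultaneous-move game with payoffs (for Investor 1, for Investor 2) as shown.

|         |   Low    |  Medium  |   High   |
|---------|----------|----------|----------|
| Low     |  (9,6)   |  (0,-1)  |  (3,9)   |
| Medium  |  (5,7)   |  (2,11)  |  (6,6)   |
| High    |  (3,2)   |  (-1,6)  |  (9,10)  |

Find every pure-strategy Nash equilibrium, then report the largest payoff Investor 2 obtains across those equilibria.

11

Both Medium is a pure NE (Investor 1: 2 ≥ 0; Investor 2: 11 ≥ 7). Investor 2 gets 11.
Both High is a pure NE (Investor 1: 9 ≥ 6; Investor 2: 10 ≥ 6). Investor 2 gets 10.
Every other cell has a profitable deviation for at least one player. Highest of {11, 10} is 11.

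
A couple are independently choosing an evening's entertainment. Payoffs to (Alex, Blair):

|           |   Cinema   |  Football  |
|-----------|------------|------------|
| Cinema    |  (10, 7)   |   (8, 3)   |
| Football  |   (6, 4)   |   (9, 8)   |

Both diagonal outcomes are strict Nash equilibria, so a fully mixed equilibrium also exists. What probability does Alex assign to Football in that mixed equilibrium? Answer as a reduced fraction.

Alex's mix p on Cinema must make Blair indifferent between Cinema and Football.
Blair's payoff from Cinema: 7p + 4(1−p). From Football: 3p + 8(1−p).
Set equal: 4p = 4(1−p) → p = 4/8 = 1/2.
Probability on Football is 1 − 1/2 = 1/2.

1/2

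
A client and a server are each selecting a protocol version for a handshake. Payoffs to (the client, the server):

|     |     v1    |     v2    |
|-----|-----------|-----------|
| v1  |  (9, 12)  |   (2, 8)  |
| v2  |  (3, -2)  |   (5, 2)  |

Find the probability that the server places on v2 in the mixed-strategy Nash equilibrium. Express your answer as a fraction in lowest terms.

The server's mix q on v1 must make the client indifferent between v1 and v2.
The client's payoff from v1: 9q + 2(1−q). From v2: 3q + 5(1−q).
Set equal: 6q = 3(1−q) → q = 3/9 = 1/3.
Probability on v2 is 1 − 1/3 = 2/3.

2/3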